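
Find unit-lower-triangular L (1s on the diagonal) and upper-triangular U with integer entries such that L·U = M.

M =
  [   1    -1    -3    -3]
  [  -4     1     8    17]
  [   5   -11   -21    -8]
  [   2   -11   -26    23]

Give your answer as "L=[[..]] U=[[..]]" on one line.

  row1 -= -4·row0 → [0,-3,-4,5]
  row2 -= 5·row0 → [0,-6,-6,7]
  row3 -= 2·row0 → [0,-9,-20,29]
  row2 -= 2·row1 → [0,0,2,-3]
  row3 -= 3·row1 → [0,0,-8,14]
  row3 -= -4·row2 → [0,0,0,2]

L=[[1,0,0,0],[-4,1,0,0],[5,2,1,0],[2,3,-4,1]] U=[[1,-1,-3,-3],[0,-3,-4,5],[0,0,2,-3],[0,0,0,2]]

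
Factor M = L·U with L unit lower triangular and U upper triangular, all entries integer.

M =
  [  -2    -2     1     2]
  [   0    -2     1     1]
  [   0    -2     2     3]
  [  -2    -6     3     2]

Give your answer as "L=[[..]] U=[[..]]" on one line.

  row1 -= 0·row0 → [0,-2,1,1]
  row2 -= 0·row0 → [0,-2,2,3]
  row3 -= 1·row0 → [0,-4,2,0]
  row2 -= 1·row1 → [0,0,1,2]
  row3 -= 2·row1 → [0,0,0,-2]
  row3 -= 0·row2 → [0,0,0,-2]

L=[[1,0,0,0],[0,1,0,0],[0,1,1,0],[1,2,0,1]] U=[[-2,-2,1,2],[0,-2,1,1],[0,0,1,2],[0,0,0,-2]]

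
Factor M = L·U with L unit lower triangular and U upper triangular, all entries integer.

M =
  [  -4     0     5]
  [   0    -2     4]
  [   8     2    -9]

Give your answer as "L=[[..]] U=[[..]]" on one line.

L=[[1,0,0],[0,1,0],[-2,-1,1]] U=[[-4,0,5],[0,-2,4],[0,0,5]]

  r1 -= 0·r0 → [0,-2,4]
  r2 -= -2·r0 → [0,2,1]
  r2 -= -1·r1 → [0,0,5]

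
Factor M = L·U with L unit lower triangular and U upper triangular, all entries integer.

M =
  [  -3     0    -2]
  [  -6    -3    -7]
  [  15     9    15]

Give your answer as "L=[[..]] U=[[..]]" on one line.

L=[[1,0,0],[2,1,0],[-5,-3,1]] U=[[-3,0,-2],[0,-3,-3],[0,0,-4]]

  row1 -= 2·row0 → [0,-3,-3]
  row2 -= -5·row0 → [0,9,5]
  row2 -= -3·row1 → [0,0,-4]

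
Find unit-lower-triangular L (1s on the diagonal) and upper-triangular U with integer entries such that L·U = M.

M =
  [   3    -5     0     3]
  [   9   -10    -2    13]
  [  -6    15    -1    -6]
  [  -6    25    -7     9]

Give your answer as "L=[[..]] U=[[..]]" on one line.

L=[[1,0,0,0],[3,1,0,0],[-2,1,1,0],[-2,3,-1,1]] U=[[3,-5,0,3],[0,5,-2,4],[0,0,1,-4],[0,0,0,-1]]

  R1 -= 3·R0 → [0,5,-2,4]
  R2 -= -2·R0 → [0,5,-1,0]
  R3 -= -2·R0 → [0,15,-7,15]
  R2 -= 1·R1 → [0,0,1,-4]
  R3 -= 3·R1 → [0,0,-1,3]
  R3 -= -1·R2 → [0,0,0,-1]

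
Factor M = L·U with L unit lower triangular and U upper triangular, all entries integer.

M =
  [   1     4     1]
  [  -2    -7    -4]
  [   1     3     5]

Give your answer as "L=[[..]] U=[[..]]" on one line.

L=[[1,0,0],[-2,1,0],[1,-1,1]] U=[[1,4,1],[0,1,-2],[0,0,2]]

  row1 -= -2·row0 → [0,1,-2]
  row2 -= 1·row0 → [0,-1,4]
  row2 -= -1·row1 → [0,0,2]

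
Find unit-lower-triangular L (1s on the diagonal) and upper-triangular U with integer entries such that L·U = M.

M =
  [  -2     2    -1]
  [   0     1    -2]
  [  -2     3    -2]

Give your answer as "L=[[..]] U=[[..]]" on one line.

  r1 -= 0·r0 → [0,1,-2]
  r2 -= 1·r0 → [0,1,-1]
  r2 -= 1·r1 → [0,0,1]

L=[[1,0,0],[0,1,0],[1,1,1]] U=[[-2,2,-1],[0,1,-2],[0,0,1]]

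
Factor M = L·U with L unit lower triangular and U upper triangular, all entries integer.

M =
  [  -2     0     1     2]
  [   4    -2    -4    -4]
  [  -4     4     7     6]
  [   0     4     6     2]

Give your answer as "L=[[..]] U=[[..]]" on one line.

  r1 -= -2·r0 → [0,-2,-2,0]
  r2 -= 2·r0 → [0,4,5,2]
  r3 -= 0·r0 → [0,4,6,2]
  r2 -= -2·r1 → [0,0,1,2]
  r3 -= -2·r1 → [0,0,2,2]
  r3 -= 2·r2 → [0,0,0,-2]

L=[[1,0,0,0],[-2,1,0,0],[2,-2,1,0],[0,-2,2,1]] U=[[-2,0,1,2],[0,-2,-2,0],[0,0,1,2],[0,0,0,-2]]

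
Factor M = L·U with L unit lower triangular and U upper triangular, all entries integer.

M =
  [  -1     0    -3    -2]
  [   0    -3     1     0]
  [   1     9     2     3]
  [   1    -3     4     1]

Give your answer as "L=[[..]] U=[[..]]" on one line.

  row1 -= 0·row0 → [0,-3,1,0]
  row2 -= -1·row0 → [0,9,-1,1]
  row3 -= -1·row0 → [0,-3,1,-1]
  row2 -= -3·row1 → [0,0,2,1]
  row3 -= 1·row1 → [0,0,0,-1]
  row3 -= 0·row2 → [0,0,0,-1]

L=[[1,0,0,0],[0,1,0,0],[-1,-3,1,0],[-1,1,0,1]] U=[[-1,0,-3,-2],[0,-3,1,0],[0,0,2,1],[0,0,0,-1]]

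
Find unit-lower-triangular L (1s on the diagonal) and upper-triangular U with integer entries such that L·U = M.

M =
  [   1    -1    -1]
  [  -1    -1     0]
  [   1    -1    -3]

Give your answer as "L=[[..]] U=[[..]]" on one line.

L=[[1,0,0],[-1,1,0],[1,0,1]] U=[[1,-1,-1],[0,-2,-1],[0,0,-2]]

  R1 -= -1·R0 → [0,-2,-1]
  R2 -= 1·R0 → [0,0,-2]
  R2 -= 0·R1 → [0,0,-2]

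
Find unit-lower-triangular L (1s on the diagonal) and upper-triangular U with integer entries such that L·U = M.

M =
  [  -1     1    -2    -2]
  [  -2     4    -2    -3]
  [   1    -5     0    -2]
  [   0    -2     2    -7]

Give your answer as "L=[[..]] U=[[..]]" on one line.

  R1 -= 2·R0 → [0,2,2,1]
  R2 -= -1·R0 → [0,-4,-2,-4]
  R3 -= 0·R0 → [0,-2,2,-7]
  R2 -= -2·R1 → [0,0,2,-2]
  R3 -= -1·R1 → [0,0,4,-6]
  R3 -= 2·R2 → [0,0,0,-2]

L=[[1,0,0,0],[2,1,0,0],[-1,-2,1,0],[0,-1,2,1]] U=[[-1,1,-2,-2],[0,2,2,1],[0,0,2,-2],[0,0,0,-2]]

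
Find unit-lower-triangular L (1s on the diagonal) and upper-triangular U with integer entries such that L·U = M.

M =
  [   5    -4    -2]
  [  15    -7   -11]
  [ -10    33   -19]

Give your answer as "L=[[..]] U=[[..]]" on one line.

L=[[1,0,0],[3,1,0],[-2,5,1]] U=[[5,-4,-2],[0,5,-5],[0,0,2]]

  R1 -= 3·R0 → [0,5,-5]
  R2 -= -2·R0 → [0,25,-23]
  R2 -= 5·R1 → [0,0,2]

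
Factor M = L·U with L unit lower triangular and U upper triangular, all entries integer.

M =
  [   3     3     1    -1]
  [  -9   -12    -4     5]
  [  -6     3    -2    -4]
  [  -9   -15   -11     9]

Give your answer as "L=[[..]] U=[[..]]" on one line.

  R1 -= -3·R0 → [0,-3,-1,2]
  R2 -= -2·R0 → [0,9,0,-6]
  R3 -= -3·R0 → [0,-6,-8,6]
  R2 -= -3·R1 → [0,0,-3,0]
  R3 -= 2·R1 → [0,0,-6,2]
  R3 -= 2·R2 → [0,0,0,2]

L=[[1,0,0,0],[-3,1,0,0],[-2,-3,1,0],[-3,2,2,1]] U=[[3,3,1,-1],[0,-3,-1,2],[0,0,-3,0],[0,0,0,2]]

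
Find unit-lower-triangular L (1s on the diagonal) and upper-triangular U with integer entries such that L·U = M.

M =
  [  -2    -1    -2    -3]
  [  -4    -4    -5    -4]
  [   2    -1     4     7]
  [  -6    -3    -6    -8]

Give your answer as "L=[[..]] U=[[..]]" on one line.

L=[[1,0,0,0],[2,1,0,0],[-1,1,1,0],[3,0,0,1]] U=[[-2,-1,-2,-3],[0,-2,-1,2],[0,0,3,2],[0,0,0,1]]

  r1 -= 2·r0 → [0,-2,-1,2]
  r2 -= -1·r0 → [0,-2,2,4]
  r3 -= 3·r0 → [0,0,0,1]
  r2 -= 1·r1 → [0,0,3,2]
  r3 -= 0·r1 → [0,0,0,1]
  r3 -= 0·r2 → [0,0,0,1]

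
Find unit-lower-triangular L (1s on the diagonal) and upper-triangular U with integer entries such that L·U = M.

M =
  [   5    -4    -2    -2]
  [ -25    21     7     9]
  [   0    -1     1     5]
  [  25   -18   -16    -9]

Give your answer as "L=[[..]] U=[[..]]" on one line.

L=[[1,0,0,0],[-5,1,0,0],[0,-1,1,0],[5,2,0,1]] U=[[5,-4,-2,-2],[0,1,-3,-1],[0,0,-2,4],[0,0,0,3]]

  r1 -= -5·r0 → [0,1,-3,-1]
  r2 -= 0·r0 → [0,-1,1,5]
  r3 -= 5·r0 → [0,2,-6,1]
  r2 -= -1·r1 → [0,0,-2,4]
  r3 -= 2·r1 → [0,0,0,3]
  r3 -= 0·r2 → [0,0,0,3]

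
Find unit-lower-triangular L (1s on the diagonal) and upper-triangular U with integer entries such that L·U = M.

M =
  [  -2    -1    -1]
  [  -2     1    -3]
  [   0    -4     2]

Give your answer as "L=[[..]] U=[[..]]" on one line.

  R1 -= 1·R0 → [0,2,-2]
  R2 -= 0·R0 → [0,-4,2]
  R2 -= -2·R1 → [0,0,-2]

L=[[1,0,0],[1,1,0],[0,-2,1]] U=[[-2,-1,-1],[0,2,-2],[0,0,-2]]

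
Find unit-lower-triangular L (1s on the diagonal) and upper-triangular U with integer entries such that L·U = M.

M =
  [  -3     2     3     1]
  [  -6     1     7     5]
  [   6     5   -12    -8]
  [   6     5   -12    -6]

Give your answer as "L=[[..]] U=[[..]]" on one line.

  r1 -= 2·r0 → [0,-3,1,3]
  r2 -= -2·r0 → [0,9,-6,-6]
  r3 -= -2·r0 → [0,9,-6,-4]
  r2 -= -3·r1 → [0,0,-3,3]
  r3 -= -3·r1 → [0,0,-3,5]
  r3 -= 1·r2 → [0,0,0,2]

L=[[1,0,0,0],[2,1,0,0],[-2,-3,1,0],[-2,-3,1,1]] U=[[-3,2,3,1],[0,-3,1,3],[0,0,-3,3],[0,0,0,2]]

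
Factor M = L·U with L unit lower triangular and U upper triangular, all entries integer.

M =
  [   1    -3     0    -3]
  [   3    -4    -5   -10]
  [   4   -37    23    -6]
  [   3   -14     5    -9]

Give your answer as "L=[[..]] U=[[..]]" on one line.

  row1 -= 3·row0 → [0,5,-5,-1]
  row2 -= 4·row0 → [0,-25,23,6]
  row3 -= 3·row0 → [0,-5,5,0]
  row2 -= -5·row1 → [0,0,-2,1]
  row3 -= -1·row1 → [0,0,0,-1]
  row3 -= 0·row2 → [0,0,0,-1]

L=[[1,0,0,0],[3,1,0,0],[4,-5,1,0],[3,-1,0,1]] U=[[1,-3,0,-3],[0,5,-5,-1],[0,0,-2,1],[0,0,0,-1]]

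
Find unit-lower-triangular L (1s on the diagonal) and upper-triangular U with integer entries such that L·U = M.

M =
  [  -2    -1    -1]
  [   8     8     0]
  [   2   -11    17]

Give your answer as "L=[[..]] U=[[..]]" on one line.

  row1 -= -4·row0 → [0,4,-4]
  row2 -= -1·row0 → [0,-12,16]
  row2 -= -3·row1 → [0,0,4]

L=[[1,0,0],[-4,1,0],[-1,-3,1]] U=[[-2,-1,-1],[0,4,-4],[0,0,4]]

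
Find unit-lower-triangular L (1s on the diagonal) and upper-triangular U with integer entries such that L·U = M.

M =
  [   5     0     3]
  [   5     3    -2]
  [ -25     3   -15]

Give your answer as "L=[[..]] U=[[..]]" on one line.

L=[[1,0,0],[1,1,0],[-5,1,1]] U=[[5,0,3],[0,3,-5],[0,0,5]]

  r1 -= 1·r0 → [0,3,-5]
  r2 -= -5·r0 → [0,3,0]
  r2 -= 1·r1 → [0,0,5]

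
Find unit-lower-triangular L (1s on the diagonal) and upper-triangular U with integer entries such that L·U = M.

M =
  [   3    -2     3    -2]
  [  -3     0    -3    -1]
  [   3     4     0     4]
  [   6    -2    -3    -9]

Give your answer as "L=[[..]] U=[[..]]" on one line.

L=[[1,0,0,0],[-1,1,0,0],[1,-3,1,0],[2,-1,3,1]] U=[[3,-2,3,-2],[0,-2,0,-3],[0,0,-3,-3],[0,0,0,1]]

  row1 -= -1·row0 → [0,-2,0,-3]
  row2 -= 1·row0 → [0,6,-3,6]
  row3 -= 2·row0 → [0,2,-9,-5]
  row2 -= -3·row1 → [0,0,-3,-3]
  row3 -= -1·row1 → [0,0,-9,-8]
  row3 -= 3·row2 → [0,0,0,1]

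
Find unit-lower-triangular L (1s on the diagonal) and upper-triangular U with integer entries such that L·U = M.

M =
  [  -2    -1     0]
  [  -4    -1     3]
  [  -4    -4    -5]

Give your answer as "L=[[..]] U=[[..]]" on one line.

  r1 -= 2·r0 → [0,1,3]
  r2 -= 2·r0 → [0,-2,-5]
  r2 -= -2·r1 → [0,0,1]

L=[[1,0,0],[2,1,0],[2,-2,1]] U=[[-2,-1,0],[0,1,3],[0,0,1]]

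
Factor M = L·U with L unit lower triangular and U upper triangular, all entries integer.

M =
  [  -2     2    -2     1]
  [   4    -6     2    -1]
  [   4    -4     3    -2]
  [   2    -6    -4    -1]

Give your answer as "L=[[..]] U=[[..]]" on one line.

  r1 -= -2·r0 → [0,-2,-2,1]
  r2 -= -2·r0 → [0,0,-1,0]
  r3 -= -1·r0 → [0,-4,-6,0]
  r2 -= 0·r1 → [0,0,-1,0]
  r3 -= 2·r1 → [0,0,-2,-2]
  r3 -= 2·r2 → [0,0,0,-2]

L=[[1,0,0,0],[-2,1,0,0],[-2,0,1,0],[-1,2,2,1]] U=[[-2,2,-2,1],[0,-2,-2,1],[0,0,-1,0],[0,0,0,-2]]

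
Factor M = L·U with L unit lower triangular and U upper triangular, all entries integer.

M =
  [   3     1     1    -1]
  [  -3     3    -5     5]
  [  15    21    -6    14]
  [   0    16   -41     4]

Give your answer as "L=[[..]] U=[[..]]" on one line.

  row1 -= -1·row0 → [0,4,-4,4]
  row2 -= 5·row0 → [0,16,-11,19]
  row3 -= 0·row0 → [0,16,-41,4]
  row2 -= 4·row1 → [0,0,5,3]
  row3 -= 4·row1 → [0,0,-25,-12]
  row3 -= -5·row2 → [0,0,0,3]

L=[[1,0,0,0],[-1,1,0,0],[5,4,1,0],[0,4,-5,1]] U=[[3,1,1,-1],[0,4,-4,4],[0,0,5,3],[0,0,0,3]]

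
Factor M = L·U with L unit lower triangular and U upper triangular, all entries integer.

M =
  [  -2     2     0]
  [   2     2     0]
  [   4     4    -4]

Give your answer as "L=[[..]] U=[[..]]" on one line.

L=[[1,0,0],[-1,1,0],[-2,2,1]] U=[[-2,2,0],[0,4,0],[0,0,-4]]

  R1 -= -1·R0 → [0,4,0]
  R2 -= -2·R0 → [0,8,-4]
  R2 -= 2·R1 → [0,0,-4]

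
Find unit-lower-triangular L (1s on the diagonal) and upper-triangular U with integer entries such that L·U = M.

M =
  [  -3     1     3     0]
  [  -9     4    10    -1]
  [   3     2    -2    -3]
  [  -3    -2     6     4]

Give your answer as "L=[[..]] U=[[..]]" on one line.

  R1 -= 3·R0 → [0,1,1,-1]
  R2 -= -1·R0 → [0,3,1,-3]
  R3 -= 1·R0 → [0,-3,3,4]
  R2 -= 3·R1 → [0,0,-2,0]
  R3 -= -3·R1 → [0,0,6,1]
  R3 -= -3·R2 → [0,0,0,1]

L=[[1,0,0,0],[3,1,0,0],[-1,3,1,0],[1,-3,-3,1]] U=[[-3,1,3,0],[0,1,1,-1],[0,0,-2,0],[0,0,0,1]]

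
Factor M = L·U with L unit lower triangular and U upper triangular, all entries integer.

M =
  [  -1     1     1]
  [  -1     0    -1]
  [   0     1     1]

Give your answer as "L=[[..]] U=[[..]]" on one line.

  R1 -= 1·R0 → [0,-1,-2]
  R2 -= 0·R0 → [0,1,1]
  R2 -= -1·R1 → [0,0,-1]

L=[[1,0,0],[1,1,0],[0,-1,1]] U=[[-1,1,1],[0,-1,-2],[0,0,-1]]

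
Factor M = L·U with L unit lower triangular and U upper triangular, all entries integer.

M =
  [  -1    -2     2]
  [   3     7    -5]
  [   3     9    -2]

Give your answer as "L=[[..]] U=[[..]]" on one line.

  row1 -= -3·row0 → [0,1,1]
  row2 -= -3·row0 → [0,3,4]
  row2 -= 3·row1 → [0,0,1]

L=[[1,0,0],[-3,1,0],[-3,3,1]] U=[[-1,-2,2],[0,1,1],[0,0,1]]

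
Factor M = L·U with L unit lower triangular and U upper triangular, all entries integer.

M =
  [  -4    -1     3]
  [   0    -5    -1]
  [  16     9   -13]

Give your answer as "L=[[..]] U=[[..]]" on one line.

  r1 -= 0·r0 → [0,-5,-1]
  r2 -= -4·r0 → [0,5,-1]
  r2 -= -1·r1 → [0,0,-2]

L=[[1,0,0],[0,1,0],[-4,-1,1]] U=[[-4,-1,3],[0,-5,-1],[0,0,-2]]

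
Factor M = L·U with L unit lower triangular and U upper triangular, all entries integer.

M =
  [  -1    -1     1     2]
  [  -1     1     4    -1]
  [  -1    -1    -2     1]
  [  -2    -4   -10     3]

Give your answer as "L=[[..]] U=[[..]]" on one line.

  row1 -= 1·row0 → [0,2,3,-3]
  row2 -= 1·row0 → [0,0,-3,-1]
  row3 -= 2·row0 → [0,-2,-12,-1]
  row2 -= 0·row1 → [0,0,-3,-1]
  row3 -= -1·row1 → [0,0,-9,-4]
  row3 -= 3·row2 → [0,0,0,-1]

L=[[1,0,0,0],[1,1,0,0],[1,0,1,0],[2,-1,3,1]] U=[[-1,-1,1,2],[0,2,3,-3],[0,0,-3,-1],[0,0,0,-1]]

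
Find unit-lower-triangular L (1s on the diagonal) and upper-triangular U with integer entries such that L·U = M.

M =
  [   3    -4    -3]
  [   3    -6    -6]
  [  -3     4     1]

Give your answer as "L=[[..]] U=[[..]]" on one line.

L=[[1,0,0],[1,1,0],[-1,0,1]] U=[[3,-4,-3],[0,-2,-3],[0,0,-2]]

  row1 -= 1·row0 → [0,-2,-3]
  row2 -= -1·row0 → [0,0,-2]
  row2 -= 0·row1 → [0,0,-2]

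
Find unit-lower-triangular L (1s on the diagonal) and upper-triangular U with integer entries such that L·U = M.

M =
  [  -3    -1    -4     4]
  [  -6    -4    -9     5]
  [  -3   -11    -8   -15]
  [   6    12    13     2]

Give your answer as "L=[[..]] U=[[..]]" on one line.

  row1 -= 2·row0 → [0,-2,-1,-3]
  row2 -= 1·row0 → [0,-10,-4,-19]
  row3 -= -2·row0 → [0,10,5,10]
  row2 -= 5·row1 → [0,0,1,-4]
  row3 -= -5·row1 → [0,0,0,-5]
  row3 -= 0·row2 → [0,0,0,-5]

L=[[1,0,0,0],[2,1,0,0],[1,5,1,0],[-2,-5,0,1]] U=[[-3,-1,-4,4],[0,-2,-1,-3],[0,0,1,-4],[0,0,0,-5]]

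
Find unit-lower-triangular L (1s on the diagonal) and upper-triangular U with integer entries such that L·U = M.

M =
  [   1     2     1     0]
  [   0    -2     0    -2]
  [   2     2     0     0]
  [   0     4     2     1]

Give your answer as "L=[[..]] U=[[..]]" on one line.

  r1 -= 0·r0 → [0,-2,0,-2]
  r2 -= 2·r0 → [0,-2,-2,0]
  r3 -= 0·r0 → [0,4,2,1]
  r2 -= 1·r1 → [0,0,-2,2]
  r3 -= -2·r1 → [0,0,2,-3]
  r3 -= -1·r2 → [0,0,0,-1]

L=[[1,0,0,0],[0,1,0,0],[2,1,1,0],[0,-2,-1,1]] U=[[1,2,1,0],[0,-2,0,-2],[0,0,-2,2],[0,0,0,-1]]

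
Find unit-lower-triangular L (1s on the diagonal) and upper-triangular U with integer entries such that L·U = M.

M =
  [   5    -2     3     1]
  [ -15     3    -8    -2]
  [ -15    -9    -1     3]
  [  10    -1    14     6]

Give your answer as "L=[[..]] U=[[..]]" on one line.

L=[[1,0,0,0],[-3,1,0,0],[-3,5,1,0],[2,-1,3,1]] U=[[5,-2,3,1],[0,-3,1,1],[0,0,3,1],[0,0,0,2]]

  R1 -= -3·R0 → [0,-3,1,1]
  R2 -= -3·R0 → [0,-15,8,6]
  R3 -= 2·R0 → [0,3,8,4]
  R2 -= 5·R1 → [0,0,3,1]
  R3 -= -1·R1 → [0,0,9,5]
  R3 -= 3·R2 → [0,0,0,2]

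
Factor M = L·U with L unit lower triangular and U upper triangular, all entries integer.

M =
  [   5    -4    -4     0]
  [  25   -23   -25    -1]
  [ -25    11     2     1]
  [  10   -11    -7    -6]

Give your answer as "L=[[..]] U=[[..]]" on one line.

  row1 -= 5·row0 → [0,-3,-5,-1]
  row2 -= -5·row0 → [0,-9,-18,1]
  row3 -= 2·row0 → [0,-3,1,-6]
  row2 -= 3·row1 → [0,0,-3,4]
  row3 -= 1·row1 → [0,0,6,-5]
  row3 -= -2·row2 → [0,0,0,3]

L=[[1,0,0,0],[5,1,0,0],[-5,3,1,0],[2,1,-2,1]] U=[[5,-4,-4,0],[0,-3,-5,-1],[0,0,-3,4],[0,0,0,3]]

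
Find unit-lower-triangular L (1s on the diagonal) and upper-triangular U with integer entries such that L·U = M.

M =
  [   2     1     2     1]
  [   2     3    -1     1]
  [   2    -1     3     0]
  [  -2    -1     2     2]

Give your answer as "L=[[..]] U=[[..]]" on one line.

  row1 -= 1·row0 → [0,2,-3,0]
  row2 -= 1·row0 → [0,-2,1,-1]
  row3 -= -1·row0 → [0,0,4,3]
  row2 -= -1·row1 → [0,0,-2,-1]
  row3 -= 0·row1 → [0,0,4,3]
  row3 -= -2·row2 → [0,0,0,1]

L=[[1,0,0,0],[1,1,0,0],[1,-1,1,0],[-1,0,-2,1]] U=[[2,1,2,1],[0,2,-3,0],[0,0,-2,-1],[0,0,0,1]]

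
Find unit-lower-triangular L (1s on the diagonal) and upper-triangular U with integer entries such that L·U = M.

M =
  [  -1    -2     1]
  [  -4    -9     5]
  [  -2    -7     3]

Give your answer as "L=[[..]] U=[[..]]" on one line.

L=[[1,0,0],[4,1,0],[2,3,1]] U=[[-1,-2,1],[0,-1,1],[0,0,-2]]

  r1 -= 4·r0 → [0,-1,1]
  r2 -= 2·r0 → [0,-3,1]
  r2 -= 3·r1 → [0,0,-2]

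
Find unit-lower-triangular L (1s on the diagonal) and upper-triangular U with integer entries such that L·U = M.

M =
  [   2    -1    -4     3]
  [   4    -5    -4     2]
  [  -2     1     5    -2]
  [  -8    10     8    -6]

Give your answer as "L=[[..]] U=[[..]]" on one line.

L=[[1,0,0,0],[2,1,0,0],[-1,0,1,0],[-4,-2,0,1]] U=[[2,-1,-4,3],[0,-3,4,-4],[0,0,1,1],[0,0,0,-2]]

  r1 -= 2·r0 → [0,-3,4,-4]
  r2 -= -1·r0 → [0,0,1,1]
  r3 -= -4·r0 → [0,6,-8,6]
  r2 -= 0·r1 → [0,0,1,1]
  r3 -= -2·r1 → [0,0,0,-2]
  r3 -= 0·r2 → [0,0,0,-2]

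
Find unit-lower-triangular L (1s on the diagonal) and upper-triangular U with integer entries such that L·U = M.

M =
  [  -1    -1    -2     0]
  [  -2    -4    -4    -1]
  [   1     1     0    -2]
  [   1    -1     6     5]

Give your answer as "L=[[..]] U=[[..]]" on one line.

L=[[1,0,0,0],[2,1,0,0],[-1,0,1,0],[-1,1,-2,1]] U=[[-1,-1,-2,0],[0,-2,0,-1],[0,0,-2,-2],[0,0,0,2]]

  R1 -= 2·R0 → [0,-2,0,-1]
  R2 -= -1·R0 → [0,0,-2,-2]
  R3 -= -1·R0 → [0,-2,4,5]
  R2 -= 0·R1 → [0,0,-2,-2]
  R3 -= 1·R1 → [0,0,4,6]
  R3 -= -2·R2 → [0,0,0,2]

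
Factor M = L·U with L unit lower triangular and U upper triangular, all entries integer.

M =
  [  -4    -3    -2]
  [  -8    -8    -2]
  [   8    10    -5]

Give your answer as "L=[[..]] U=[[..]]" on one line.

  R1 -= 2·R0 → [0,-2,2]
  R2 -= -2·R0 → [0,4,-9]
  R2 -= -2·R1 → [0,0,-5]

L=[[1,0,0],[2,1,0],[-2,-2,1]] U=[[-4,-3,-2],[0,-2,2],[0,0,-5]]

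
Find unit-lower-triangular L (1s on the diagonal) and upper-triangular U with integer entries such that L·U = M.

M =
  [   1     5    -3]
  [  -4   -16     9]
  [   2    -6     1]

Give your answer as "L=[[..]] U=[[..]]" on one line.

  R1 -= -4·R0 → [0,4,-3]
  R2 -= 2·R0 → [0,-16,7]
  R2 -= -4·R1 → [0,0,-5]

L=[[1,0,0],[-4,1,0],[2,-4,1]] U=[[1,5,-3],[0,4,-3],[0,0,-5]]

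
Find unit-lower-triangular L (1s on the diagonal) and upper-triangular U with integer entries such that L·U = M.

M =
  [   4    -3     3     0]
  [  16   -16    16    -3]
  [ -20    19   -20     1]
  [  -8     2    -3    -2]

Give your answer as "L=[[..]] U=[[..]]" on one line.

  R1 -= 4·R0 → [0,-4,4,-3]
  R2 -= -5·R0 → [0,4,-5,1]
  R3 -= -2·R0 → [0,-4,3,-2]
  R2 -= -1·R1 → [0,0,-1,-2]
  R3 -= 1·R1 → [0,0,-1,1]
  R3 -= 1·R2 → [0,0,0,3]

L=[[1,0,0,0],[4,1,0,0],[-5,-1,1,0],[-2,1,1,1]] U=[[4,-3,3,0],[0,-4,4,-3],[0,0,-1,-2],[0,0,0,3]]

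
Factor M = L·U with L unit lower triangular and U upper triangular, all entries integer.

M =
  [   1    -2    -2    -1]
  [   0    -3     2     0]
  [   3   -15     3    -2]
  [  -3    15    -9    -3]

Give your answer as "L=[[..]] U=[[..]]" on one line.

  r1 -= 0·r0 → [0,-3,2,0]
  r2 -= 3·r0 → [0,-9,9,1]
  r3 -= -3·r0 → [0,9,-15,-6]
  r2 -= 3·r1 → [0,0,3,1]
  r3 -= -3·r1 → [0,0,-9,-6]
  r3 -= -3·r2 → [0,0,0,-3]

L=[[1,0,0,0],[0,1,0,0],[3,3,1,0],[-3,-3,-3,1]] U=[[1,-2,-2,-1],[0,-3,2,0],[0,0,3,1],[0,0,0,-3]]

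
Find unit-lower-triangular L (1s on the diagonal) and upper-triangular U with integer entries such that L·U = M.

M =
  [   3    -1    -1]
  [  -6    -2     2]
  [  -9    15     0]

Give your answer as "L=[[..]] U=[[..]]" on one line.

L=[[1,0,0],[-2,1,0],[-3,-3,1]] U=[[3,-1,-1],[0,-4,0],[0,0,-3]]

  R1 -= -2·R0 → [0,-4,0]
  R2 -= -3·R0 → [0,12,-3]
  R2 -= -3·R1 → [0,0,-3]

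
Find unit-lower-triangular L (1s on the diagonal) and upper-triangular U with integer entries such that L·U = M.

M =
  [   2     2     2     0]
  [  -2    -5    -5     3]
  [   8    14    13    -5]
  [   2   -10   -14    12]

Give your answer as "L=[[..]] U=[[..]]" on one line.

L=[[1,0,0,0],[-1,1,0,0],[4,-2,1,0],[1,4,4,1]] U=[[2,2,2,0],[0,-3,-3,3],[0,0,-1,1],[0,0,0,-4]]

  row1 -= -1·row0 → [0,-3,-3,3]
  row2 -= 4·row0 → [0,6,5,-5]
  row3 -= 1·row0 → [0,-12,-16,12]
  row2 -= -2·row1 → [0,0,-1,1]
  row3 -= 4·row1 → [0,0,-4,0]
  row3 -= 4·row2 → [0,0,0,-4]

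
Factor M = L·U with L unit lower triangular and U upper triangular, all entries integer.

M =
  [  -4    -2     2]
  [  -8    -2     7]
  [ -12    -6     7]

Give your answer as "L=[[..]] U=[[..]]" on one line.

  r1 -= 2·r0 → [0,2,3]
  r2 -= 3·r0 → [0,0,1]
  r2 -= 0·r1 → [0,0,1]

L=[[1,0,0],[2,1,0],[3,0,1]] U=[[-4,-2,2],[0,2,3],[0,0,1]]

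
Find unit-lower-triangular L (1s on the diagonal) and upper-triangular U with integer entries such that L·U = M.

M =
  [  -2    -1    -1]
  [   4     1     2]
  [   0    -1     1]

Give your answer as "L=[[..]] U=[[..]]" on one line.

L=[[1,0,0],[-2,1,0],[0,1,1]] U=[[-2,-1,-1],[0,-1,0],[0,0,1]]

  r1 -= -2·r0 → [0,-1,0]
  r2 -= 0·r0 → [0,-1,1]
  r2 -= 1·r1 → [0,0,1]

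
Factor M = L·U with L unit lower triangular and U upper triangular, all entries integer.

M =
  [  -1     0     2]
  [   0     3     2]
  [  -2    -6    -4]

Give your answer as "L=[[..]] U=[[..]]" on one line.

  row1 -= 0·row0 → [0,3,2]
  row2 -= 2·row0 → [0,-6,-8]
  row2 -= -2·row1 → [0,0,-4]

L=[[1,0,0],[0,1,0],[2,-2,1]] U=[[-1,0,2],[0,3,2],[0,0,-4]]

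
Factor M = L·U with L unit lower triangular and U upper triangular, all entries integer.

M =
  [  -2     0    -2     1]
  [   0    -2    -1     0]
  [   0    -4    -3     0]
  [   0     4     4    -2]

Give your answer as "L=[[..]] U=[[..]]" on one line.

  R1 -= 0·R0 → [0,-2,-1,0]
  R2 -= 0·R0 → [0,-4,-3,0]
  R3 -= 0·R0 → [0,4,4,-2]
  R2 -= 2·R1 → [0,0,-1,0]
  R3 -= -2·R1 → [0,0,2,-2]
  R3 -= -2·R2 → [0,0,0,-2]

L=[[1,0,0,0],[0,1,0,0],[0,2,1,0],[0,-2,-2,1]] U=[[-2,0,-2,1],[0,-2,-1,0],[0,0,-1,0],[0,0,0,-2]]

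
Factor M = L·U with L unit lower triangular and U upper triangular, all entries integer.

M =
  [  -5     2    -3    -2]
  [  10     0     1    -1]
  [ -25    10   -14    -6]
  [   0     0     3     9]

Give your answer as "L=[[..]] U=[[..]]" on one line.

  R1 -= -2·R0 → [0,4,-5,-5]
  R2 -= 5·R0 → [0,0,1,4]
  R3 -= 0·R0 → [0,0,3,9]
  R2 -= 0·R1 → [0,0,1,4]
  R3 -= 0·R1 → [0,0,3,9]
  R3 -= 3·R2 → [0,0,0,-3]

L=[[1,0,0,0],[-2,1,0,0],[5,0,1,0],[0,0,3,1]] U=[[-5,2,-3,-2],[0,4,-5,-5],[0,0,1,4],[0,0,0,-3]]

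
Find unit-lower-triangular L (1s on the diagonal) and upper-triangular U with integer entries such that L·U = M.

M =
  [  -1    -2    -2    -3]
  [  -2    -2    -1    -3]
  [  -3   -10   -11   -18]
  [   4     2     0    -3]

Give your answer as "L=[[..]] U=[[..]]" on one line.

L=[[1,0,0,0],[2,1,0,0],[3,-2,1,0],[-4,-3,1,1]] U=[[-1,-2,-2,-3],[0,2,3,3],[0,0,1,-3],[0,0,0,-3]]

  row1 -= 2·row0 → [0,2,3,3]
  row2 -= 3·row0 → [0,-4,-5,-9]
  row3 -= -4·row0 → [0,-6,-8,-15]
  row2 -= -2·row1 → [0,0,1,-3]
  row3 -= -3·row1 → [0,0,1,-6]
  row3 -= 1·row2 → [0,0,0,-3]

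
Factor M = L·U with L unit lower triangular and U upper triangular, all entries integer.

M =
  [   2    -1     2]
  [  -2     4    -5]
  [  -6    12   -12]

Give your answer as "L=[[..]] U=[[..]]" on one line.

  R1 -= -1·R0 → [0,3,-3]
  R2 -= -3·R0 → [0,9,-6]
  R2 -= 3·R1 → [0,0,3]

L=[[1,0,0],[-1,1,0],[-3,3,1]] U=[[2,-1,2],[0,3,-3],[0,0,3]]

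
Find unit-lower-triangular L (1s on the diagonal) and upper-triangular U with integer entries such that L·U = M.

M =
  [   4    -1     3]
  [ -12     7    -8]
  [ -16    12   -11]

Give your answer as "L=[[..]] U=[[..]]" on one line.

L=[[1,0,0],[-3,1,0],[-4,2,1]] U=[[4,-1,3],[0,4,1],[0,0,-1]]

  r1 -= -3·r0 → [0,4,1]
  r2 -= -4·r0 → [0,8,1]
  r2 -= 2·r1 → [0,0,-1]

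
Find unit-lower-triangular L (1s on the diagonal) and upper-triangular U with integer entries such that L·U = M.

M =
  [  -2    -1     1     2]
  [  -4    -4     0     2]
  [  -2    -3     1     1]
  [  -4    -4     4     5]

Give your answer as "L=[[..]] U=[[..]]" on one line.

L=[[1,0,0,0],[2,1,0,0],[1,1,1,0],[2,1,2,1]] U=[[-2,-1,1,2],[0,-2,-2,-2],[0,0,2,1],[0,0,0,1]]

  R1 -= 2·R0 → [0,-2,-2,-2]
  R2 -= 1·R0 → [0,-2,0,-1]
  R3 -= 2·R0 → [0,-2,2,1]
  R2 -= 1·R1 → [0,0,2,1]
  R3 -= 1·R1 → [0,0,4,3]
  R3 -= 2·R2 → [0,0,0,1]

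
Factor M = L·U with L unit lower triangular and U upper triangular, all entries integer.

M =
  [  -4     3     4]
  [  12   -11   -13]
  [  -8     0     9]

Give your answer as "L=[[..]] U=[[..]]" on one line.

  r1 -= -3·r0 → [0,-2,-1]
  r2 -= 2·r0 → [0,-6,1]
  r2 -= 3·r1 → [0,0,4]

L=[[1,0,0],[-3,1,0],[2,3,1]] U=[[-4,3,4],[0,-2,-1],[0,0,4]]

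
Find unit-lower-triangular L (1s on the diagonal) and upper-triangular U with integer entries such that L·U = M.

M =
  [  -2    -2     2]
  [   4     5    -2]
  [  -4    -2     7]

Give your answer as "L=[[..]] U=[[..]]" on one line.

  r1 -= -2·r0 → [0,1,2]
  r2 -= 2·r0 → [0,2,3]
  r2 -= 2·r1 → [0,0,-1]

L=[[1,0,0],[-2,1,0],[2,2,1]] U=[[-2,-2,2],[0,1,2],[0,0,-1]]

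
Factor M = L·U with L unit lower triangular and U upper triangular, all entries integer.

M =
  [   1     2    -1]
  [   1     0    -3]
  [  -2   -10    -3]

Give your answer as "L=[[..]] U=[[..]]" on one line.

  r1 -= 1·r0 → [0,-2,-2]
  r2 -= -2·r0 → [0,-6,-5]
  r2 -= 3·r1 → [0,0,1]

L=[[1,0,0],[1,1,0],[-2,3,1]] U=[[1,2,-1],[0,-2,-2],[0,0,1]]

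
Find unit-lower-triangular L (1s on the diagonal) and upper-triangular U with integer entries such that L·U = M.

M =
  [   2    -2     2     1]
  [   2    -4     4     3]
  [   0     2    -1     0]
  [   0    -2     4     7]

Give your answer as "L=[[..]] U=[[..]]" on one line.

  R1 -= 1·R0 → [0,-2,2,2]
  R2 -= 0·R0 → [0,2,-1,0]
  R3 -= 0·R0 → [0,-2,4,7]
  R2 -= -1·R1 → [0,0,1,2]
  R3 -= 1·R1 → [0,0,2,5]
  R3 -= 2·R2 → [0,0,0,1]

L=[[1,0,0,0],[1,1,0,0],[0,-1,1,0],[0,1,2,1]] U=[[2,-2,2,1],[0,-2,2,2],[0,0,1,2],[0,0,0,1]]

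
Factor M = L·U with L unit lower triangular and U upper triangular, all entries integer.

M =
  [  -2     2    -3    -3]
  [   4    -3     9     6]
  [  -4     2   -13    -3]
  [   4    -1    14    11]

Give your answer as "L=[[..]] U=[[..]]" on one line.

  R1 -= -2·R0 → [0,1,3,0]
  R2 -= 2·R0 → [0,-2,-7,3]
  R3 -= -2·R0 → [0,3,8,5]
  R2 -= -2·R1 → [0,0,-1,3]
  R3 -= 3·R1 → [0,0,-1,5]
  R3 -= 1·R2 → [0,0,0,2]

L=[[1,0,0,0],[-2,1,0,0],[2,-2,1,0],[-2,3,1,1]] U=[[-2,2,-3,-3],[0,1,3,0],[0,0,-1,3],[0,0,0,2]]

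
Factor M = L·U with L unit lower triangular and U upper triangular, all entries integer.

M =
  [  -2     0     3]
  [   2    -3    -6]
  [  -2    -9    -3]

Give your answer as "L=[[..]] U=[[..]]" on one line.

  R1 -= -1·R0 → [0,-3,-3]
  R2 -= 1·R0 → [0,-9,-6]
  R2 -= 3·R1 → [0,0,3]

L=[[1,0,0],[-1,1,0],[1,3,1]] U=[[-2,0,3],[0,-3,-3],[0,0,3]]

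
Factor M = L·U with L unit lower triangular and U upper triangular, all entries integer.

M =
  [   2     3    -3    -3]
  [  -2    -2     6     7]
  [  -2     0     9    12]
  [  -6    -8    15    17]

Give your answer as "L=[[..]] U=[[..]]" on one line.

  R1 -= -1·R0 → [0,1,3,4]
  R2 -= -1·R0 → [0,3,6,9]
  R3 -= -3·R0 → [0,1,6,8]
  R2 -= 3·R1 → [0,0,-3,-3]
  R3 -= 1·R1 → [0,0,3,4]
  R3 -= -1·R2 → [0,0,0,1]

L=[[1,0,0,0],[-1,1,0,0],[-1,3,1,0],[-3,1,-1,1]] U=[[2,3,-3,-3],[0,1,3,4],[0,0,-3,-3],[0,0,0,1]]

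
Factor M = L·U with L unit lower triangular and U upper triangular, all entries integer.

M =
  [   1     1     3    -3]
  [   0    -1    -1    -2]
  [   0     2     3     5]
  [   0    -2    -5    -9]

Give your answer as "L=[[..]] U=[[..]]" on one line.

L=[[1,0,0,0],[0,1,0,0],[0,-2,1,0],[0,2,-3,1]] U=[[1,1,3,-3],[0,-1,-1,-2],[0,0,1,1],[0,0,0,-2]]

  r1 -= 0·r0 → [0,-1,-1,-2]
  r2 -= 0·r0 → [0,2,3,5]
  r3 -= 0·r0 → [0,-2,-5,-9]
  r2 -= -2·r1 → [0,0,1,1]
  r3 -= 2·r1 → [0,0,-3,-5]
  r3 -= -3·r2 → [0,0,0,-2]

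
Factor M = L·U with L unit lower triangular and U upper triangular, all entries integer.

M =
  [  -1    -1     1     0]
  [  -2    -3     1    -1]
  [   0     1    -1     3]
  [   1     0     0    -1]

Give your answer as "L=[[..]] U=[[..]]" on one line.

  R1 -= 2·R0 → [0,-1,-1,-1]
  R2 -= 0·R0 → [0,1,-1,3]
  R3 -= -1·R0 → [0,-1,1,-1]
  R2 -= -1·R1 → [0,0,-2,2]
  R3 -= 1·R1 → [0,0,2,0]
  R3 -= -1·R2 → [0,0,0,2]

L=[[1,0,0,0],[2,1,0,0],[0,-1,1,0],[-1,1,-1,1]] U=[[-1,-1,1,0],[0,-1,-1,-1],[0,0,-2,2],[0,0,0,2]]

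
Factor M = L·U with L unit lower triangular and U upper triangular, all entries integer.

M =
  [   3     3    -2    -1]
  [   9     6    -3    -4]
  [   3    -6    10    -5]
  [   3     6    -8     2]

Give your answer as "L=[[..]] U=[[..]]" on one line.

  R1 -= 3·R0 → [0,-3,3,-1]
  R2 -= 1·R0 → [0,-9,12,-4]
  R3 -= 1·R0 → [0,3,-6,3]
  R2 -= 3·R1 → [0,0,3,-1]
  R3 -= -1·R1 → [0,0,-3,2]
  R3 -= -1·R2 → [0,0,0,1]

L=[[1,0,0,0],[3,1,0,0],[1,3,1,0],[1,-1,-1,1]] U=[[3,3,-2,-1],[0,-3,3,-1],[0,0,3,-1],[0,0,0,1]]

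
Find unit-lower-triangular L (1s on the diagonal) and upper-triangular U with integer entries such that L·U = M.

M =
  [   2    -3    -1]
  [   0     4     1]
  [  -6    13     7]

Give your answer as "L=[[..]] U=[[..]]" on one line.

L=[[1,0,0],[0,1,0],[-3,1,1]] U=[[2,-3,-1],[0,4,1],[0,0,3]]

  row1 -= 0·row0 → [0,4,1]
  row2 -= -3·row0 → [0,4,4]
  row2 -= 1·row1 → [0,0,3]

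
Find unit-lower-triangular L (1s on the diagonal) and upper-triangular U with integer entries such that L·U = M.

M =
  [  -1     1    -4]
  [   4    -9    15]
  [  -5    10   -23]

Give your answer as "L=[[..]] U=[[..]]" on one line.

  r1 -= -4·r0 → [0,-5,-1]
  r2 -= 5·r0 → [0,5,-3]
  r2 -= -1·r1 → [0,0,-4]

L=[[1,0,0],[-4,1,0],[5,-1,1]] U=[[-1,1,-4],[0,-5,-1],[0,0,-4]]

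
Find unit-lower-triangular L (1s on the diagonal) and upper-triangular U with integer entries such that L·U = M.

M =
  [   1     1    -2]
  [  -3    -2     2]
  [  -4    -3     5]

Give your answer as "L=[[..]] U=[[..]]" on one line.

  R1 -= -3·R0 → [0,1,-4]
  R2 -= -4·R0 → [0,1,-3]
  R2 -= 1·R1 → [0,0,1]

L=[[1,0,0],[-3,1,0],[-4,1,1]] U=[[1,1,-2],[0,1,-4],[0,0,1]]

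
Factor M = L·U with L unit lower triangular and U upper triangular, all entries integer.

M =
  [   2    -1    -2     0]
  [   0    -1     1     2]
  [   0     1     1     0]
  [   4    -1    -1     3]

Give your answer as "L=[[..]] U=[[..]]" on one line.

L=[[1,0,0,0],[0,1,0,0],[0,-1,1,0],[2,-1,2,1]] U=[[2,-1,-2,0],[0,-1,1,2],[0,0,2,2],[0,0,0,1]]

  R1 -= 0·R0 → [0,-1,1,2]
  R2 -= 0·R0 → [0,1,1,0]
  R3 -= 2·R0 → [0,1,3,3]
  R2 -= -1·R1 → [0,0,2,2]
  R3 -= -1·R1 → [0,0,4,5]
  R3 -= 2·R2 → [0,0,0,1]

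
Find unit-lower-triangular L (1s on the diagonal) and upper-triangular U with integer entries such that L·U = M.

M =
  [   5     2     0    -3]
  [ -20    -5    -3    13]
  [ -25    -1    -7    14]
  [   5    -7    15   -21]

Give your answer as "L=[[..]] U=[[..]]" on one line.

L=[[1,0,0,0],[-4,1,0,0],[-5,3,1,0],[1,-3,3,1]] U=[[5,2,0,-3],[0,3,-3,1],[0,0,2,-4],[0,0,0,-3]]

  r1 -= -4·r0 → [0,3,-3,1]
  r2 -= -5·r0 → [0,9,-7,-1]
  r3 -= 1·r0 → [0,-9,15,-18]
  r2 -= 3·r1 → [0,0,2,-4]
  r3 -= -3·r1 → [0,0,6,-15]
  r3 -= 3·r2 → [0,0,0,-3]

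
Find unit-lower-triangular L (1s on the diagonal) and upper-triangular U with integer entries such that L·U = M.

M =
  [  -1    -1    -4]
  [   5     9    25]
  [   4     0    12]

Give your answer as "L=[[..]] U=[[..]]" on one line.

  row1 -= -5·row0 → [0,4,5]
  row2 -= -4·row0 → [0,-4,-4]
  row2 -= -1·row1 → [0,0,1]

L=[[1,0,0],[-5,1,0],[-4,-1,1]] U=[[-1,-1,-4],[0,4,5],[0,0,1]]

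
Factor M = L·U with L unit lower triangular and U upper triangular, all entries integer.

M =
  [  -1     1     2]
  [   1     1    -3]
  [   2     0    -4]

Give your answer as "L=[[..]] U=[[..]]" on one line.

L=[[1,0,0],[-1,1,0],[-2,1,1]] U=[[-1,1,2],[0,2,-1],[0,0,1]]

  row1 -= -1·row0 → [0,2,-1]
  row2 -= -2·row0 → [0,2,0]
  row2 -= 1·row1 → [0,0,1]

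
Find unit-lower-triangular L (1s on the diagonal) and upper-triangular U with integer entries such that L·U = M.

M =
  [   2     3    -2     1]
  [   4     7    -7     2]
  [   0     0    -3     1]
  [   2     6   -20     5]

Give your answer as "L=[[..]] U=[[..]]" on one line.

  R1 -= 2·R0 → [0,1,-3,0]
  R2 -= 0·R0 → [0,0,-3,1]
  R3 -= 1·R0 → [0,3,-18,4]
  R2 -= 0·R1 → [0,0,-3,1]
  R3 -= 3·R1 → [0,0,-9,4]
  R3 -= 3·R2 → [0,0,0,1]

L=[[1,0,0,0],[2,1,0,0],[0,0,1,0],[1,3,3,1]] U=[[2,3,-2,1],[0,1,-3,0],[0,0,-3,1],[0,0,0,1]]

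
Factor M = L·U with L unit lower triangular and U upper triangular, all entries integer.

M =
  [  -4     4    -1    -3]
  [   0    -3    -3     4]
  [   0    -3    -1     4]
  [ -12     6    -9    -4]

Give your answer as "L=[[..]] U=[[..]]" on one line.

  R1 -= 0·R0 → [0,-3,-3,4]
  R2 -= 0·R0 → [0,-3,-1,4]
  R3 -= 3·R0 → [0,-6,-6,5]
  R2 -= 1·R1 → [0,0,2,0]
  R3 -= 2·R1 → [0,0,0,-3]
  R3 -= 0·R2 → [0,0,0,-3]

L=[[1,0,0,0],[0,1,0,0],[0,1,1,0],[3,2,0,1]] U=[[-4,4,-1,-3],[0,-3,-3,4],[0,0,2,0],[0,0,0,-3]]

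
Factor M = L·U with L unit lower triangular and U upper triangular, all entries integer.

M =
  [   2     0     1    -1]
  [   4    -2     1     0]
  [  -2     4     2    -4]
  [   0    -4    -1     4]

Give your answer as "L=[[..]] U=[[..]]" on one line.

  row1 -= 2·row0 → [0,-2,-1,2]
  row2 -= -1·row0 → [0,4,3,-5]
  row3 -= 0·row0 → [0,-4,-1,4]
  row2 -= -2·row1 → [0,0,1,-1]
  row3 -= 2·row1 → [0,0,1,0]
  row3 -= 1·row2 → [0,0,0,1]

L=[[1,0,0,0],[2,1,0,0],[-1,-2,1,0],[0,2,1,1]] U=[[2,0,1,-1],[0,-2,-1,2],[0,0,1,-1],[0,0,0,1]]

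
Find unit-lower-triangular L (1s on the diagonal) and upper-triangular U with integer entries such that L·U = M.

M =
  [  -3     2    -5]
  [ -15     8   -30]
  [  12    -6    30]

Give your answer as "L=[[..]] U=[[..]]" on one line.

L=[[1,0,0],[5,1,0],[-4,-1,1]] U=[[-3,2,-5],[0,-2,-5],[0,0,5]]

  R1 -= 5·R0 → [0,-2,-5]
  R2 -= -4·R0 → [0,2,10]
  R2 -= -1·R1 → [0,0,5]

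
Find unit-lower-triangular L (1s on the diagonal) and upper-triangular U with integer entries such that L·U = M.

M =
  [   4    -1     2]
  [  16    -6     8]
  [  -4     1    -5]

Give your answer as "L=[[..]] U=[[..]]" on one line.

  row1 -= 4·row0 → [0,-2,0]
  row2 -= -1·row0 → [0,0,-3]
  row2 -= 0·row1 → [0,0,-3]

L=[[1,0,0],[4,1,0],[-1,0,1]] U=[[4,-1,2],[0,-2,0],[0,0,-3]]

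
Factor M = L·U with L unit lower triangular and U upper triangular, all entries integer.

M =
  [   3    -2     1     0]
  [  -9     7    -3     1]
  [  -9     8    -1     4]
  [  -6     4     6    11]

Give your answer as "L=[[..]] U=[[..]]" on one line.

L=[[1,0,0,0],[-3,1,0,0],[-3,2,1,0],[-2,0,4,1]] U=[[3,-2,1,0],[0,1,0,1],[0,0,2,2],[0,0,0,3]]

  row1 -= -3·row0 → [0,1,0,1]
  row2 -= -3·row0 → [0,2,2,4]
  row3 -= -2·row0 → [0,0,8,11]
  row2 -= 2·row1 → [0,0,2,2]
  row3 -= 0·row1 → [0,0,8,11]
  row3 -= 4·row2 → [0,0,0,3]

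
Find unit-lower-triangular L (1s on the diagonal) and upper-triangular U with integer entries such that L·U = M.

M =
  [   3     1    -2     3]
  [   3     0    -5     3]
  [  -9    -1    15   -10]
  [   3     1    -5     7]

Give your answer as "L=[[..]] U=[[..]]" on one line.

  row1 -= 1·row0 → [0,-1,-3,0]
  row2 -= -3·row0 → [0,2,9,-1]
  row3 -= 1·row0 → [0,0,-3,4]
  row2 -= -2·row1 → [0,0,3,-1]
  row3 -= 0·row1 → [0,0,-3,4]
  row3 -= -1·row2 → [0,0,0,3]

L=[[1,0,0,0],[1,1,0,0],[-3,-2,1,0],[1,0,-1,1]] U=[[3,1,-2,3],[0,-1,-3,0],[0,0,3,-1],[0,0,0,3]]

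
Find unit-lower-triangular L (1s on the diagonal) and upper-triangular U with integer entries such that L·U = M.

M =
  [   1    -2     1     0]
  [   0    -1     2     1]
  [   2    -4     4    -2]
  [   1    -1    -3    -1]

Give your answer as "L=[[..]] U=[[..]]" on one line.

L=[[1,0,0,0],[0,1,0,0],[2,0,1,0],[1,-1,-1,1]] U=[[1,-2,1,0],[0,-1,2,1],[0,0,2,-2],[0,0,0,-2]]

  R1 -= 0·R0 → [0,-1,2,1]
  R2 -= 2·R0 → [0,0,2,-2]
  R3 -= 1·R0 → [0,1,-4,-1]
  R2 -= 0·R1 → [0,0,2,-2]
  R3 -= -1·R1 → [0,0,-2,0]
  R3 -= -1·R2 → [0,0,0,-2]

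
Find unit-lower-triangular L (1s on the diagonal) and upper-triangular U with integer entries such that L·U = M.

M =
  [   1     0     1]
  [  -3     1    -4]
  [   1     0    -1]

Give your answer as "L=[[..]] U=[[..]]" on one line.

  row1 -= -3·row0 → [0,1,-1]
  row2 -= 1·row0 → [0,0,-2]
  row2 -= 0·row1 → [0,0,-2]

L=[[1,0,0],[-3,1,0],[1,0,1]] U=[[1,0,1],[0,1,-1],[0,0,-2]]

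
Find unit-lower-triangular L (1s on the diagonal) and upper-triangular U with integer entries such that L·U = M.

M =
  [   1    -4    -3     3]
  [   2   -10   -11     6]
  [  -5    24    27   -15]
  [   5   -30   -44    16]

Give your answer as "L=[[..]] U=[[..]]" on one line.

L=[[1,0,0,0],[2,1,0,0],[-5,-2,1,0],[5,5,-2,1]] U=[[1,-4,-3,3],[0,-2,-5,0],[0,0,2,0],[0,0,0,1]]

  row1 -= 2·row0 → [0,-2,-5,0]
  row2 -= -5·row0 → [0,4,12,0]
  row3 -= 5·row0 → [0,-10,-29,1]
  row2 -= -2·row1 → [0,0,2,0]
  row3 -= 5·row1 → [0,0,-4,1]
  row3 -= -2·row2 → [0,0,0,1]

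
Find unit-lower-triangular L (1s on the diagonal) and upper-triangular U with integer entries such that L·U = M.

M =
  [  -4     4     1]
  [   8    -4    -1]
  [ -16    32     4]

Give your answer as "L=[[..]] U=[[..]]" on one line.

  r1 -= -2·r0 → [0,4,1]
  r2 -= 4·r0 → [0,16,0]
  r2 -= 4·r1 → [0,0,-4]

L=[[1,0,0],[-2,1,0],[4,4,1]] U=[[-4,4,1],[0,4,1],[0,0,-4]]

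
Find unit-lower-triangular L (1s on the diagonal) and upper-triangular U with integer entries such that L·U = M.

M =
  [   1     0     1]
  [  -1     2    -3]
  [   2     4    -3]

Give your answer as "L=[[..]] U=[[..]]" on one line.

L=[[1,0,0],[-1,1,0],[2,2,1]] U=[[1,0,1],[0,2,-2],[0,0,-1]]

  r1 -= -1·r0 → [0,2,-2]
  r2 -= 2·r0 → [0,4,-5]
  r2 -= 2·r1 → [0,0,-1]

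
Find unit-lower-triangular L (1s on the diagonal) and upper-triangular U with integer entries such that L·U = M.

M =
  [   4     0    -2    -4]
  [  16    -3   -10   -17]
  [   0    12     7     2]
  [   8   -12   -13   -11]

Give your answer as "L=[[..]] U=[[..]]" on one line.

L=[[1,0,0,0],[4,1,0,0],[0,-4,1,0],[2,4,1,1]] U=[[4,0,-2,-4],[0,-3,-2,-1],[0,0,-1,-2],[0,0,0,3]]

  R1 -= 4·R0 → [0,-3,-2,-1]
  R2 -= 0·R0 → [0,12,7,2]
  R3 -= 2·R0 → [0,-12,-9,-3]
  R2 -= -4·R1 → [0,0,-1,-2]
  R3 -= 4·R1 → [0,0,-1,1]
  R3 -= 1·R2 → [0,0,0,3]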